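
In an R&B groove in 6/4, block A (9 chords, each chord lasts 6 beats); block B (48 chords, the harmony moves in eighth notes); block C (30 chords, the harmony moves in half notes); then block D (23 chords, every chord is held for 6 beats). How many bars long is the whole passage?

A: 9 × 6 = 54 beats = 9 bars.
B: 48 × 0.5 = 24 beats = 4 bars.
C: 30 × 2 = 60 beats = 10 bars.
D: 23 × 6 = 138 beats = 23 bars.
Total: 9 + 4 + 10 + 23 = 46 bars.

46 bars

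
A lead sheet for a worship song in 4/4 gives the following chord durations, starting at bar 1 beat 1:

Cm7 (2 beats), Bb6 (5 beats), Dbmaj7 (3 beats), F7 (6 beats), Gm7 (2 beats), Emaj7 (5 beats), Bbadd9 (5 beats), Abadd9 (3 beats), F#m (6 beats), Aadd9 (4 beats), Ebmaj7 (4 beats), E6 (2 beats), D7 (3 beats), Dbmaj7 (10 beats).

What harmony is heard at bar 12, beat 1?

Ebmaj7

Beat 1 of bar 12 is beat (12−1)×4 + 1 = 45 overall.
Running totals: Cm7 ends at 2, Bb6 ends at 7, Dbmaj7 ends at 10, F7 ends at 16, Gm7 ends at 18, Emaj7 ends at 23, Bbadd9 ends at 28, Abadd9 ends at 31, F#m ends at 37, Aadd9 ends at 41, Ebmaj7 ends at 45.
Beat 45 falls within Ebmaj7.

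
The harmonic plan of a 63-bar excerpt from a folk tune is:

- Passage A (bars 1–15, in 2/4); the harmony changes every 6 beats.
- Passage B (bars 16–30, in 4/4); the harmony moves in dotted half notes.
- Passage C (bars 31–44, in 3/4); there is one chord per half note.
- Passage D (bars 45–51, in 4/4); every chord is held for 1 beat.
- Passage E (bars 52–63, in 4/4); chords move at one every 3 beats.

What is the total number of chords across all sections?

A: 15 bars × 2 beats = 30 beats; 6 beats/chord → 5 chords.
B: 15 bars × 4 beats = 60 beats; 3 beats/chord → 20 chords.
C: 14 bars × 3 beats = 42 beats; 2 beats/chord → 21 chords.
D: 7 bars × 4 beats = 28 beats; 1 beat/chord → 28 chords.
E: 12 bars × 4 beats = 48 beats; 3 beats/chord → 16 chords.
Total: 5 + 20 + 21 + 28 + 16 = 90.

90 chords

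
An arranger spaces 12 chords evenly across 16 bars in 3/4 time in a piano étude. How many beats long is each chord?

4 beats

16 bars × 3 beats/bar = 48 beats total.
48 beats ÷ 12 chords = 4 beats per chord.
(That is a whole note.)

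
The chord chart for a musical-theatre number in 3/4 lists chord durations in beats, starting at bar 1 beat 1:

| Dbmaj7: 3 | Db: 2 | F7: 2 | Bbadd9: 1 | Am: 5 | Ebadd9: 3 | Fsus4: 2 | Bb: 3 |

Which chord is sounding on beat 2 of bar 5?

Beat 2 of bar 5 is beat (5−1)×3 + 2 = 14 overall.
Running totals: Dbmaj7 ends at 3, Db ends at 5, F7 ends at 7, Bbadd9 ends at 8, Am ends at 13, Ebadd9 ends at 16.
Beat 14 falls within Ebadd9.

Ebadd9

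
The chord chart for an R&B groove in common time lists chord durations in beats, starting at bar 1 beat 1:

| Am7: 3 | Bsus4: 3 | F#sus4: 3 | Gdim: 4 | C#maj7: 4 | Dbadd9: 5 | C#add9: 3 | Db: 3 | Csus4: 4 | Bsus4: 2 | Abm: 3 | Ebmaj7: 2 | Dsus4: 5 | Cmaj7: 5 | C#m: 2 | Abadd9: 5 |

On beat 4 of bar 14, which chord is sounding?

Beat 4 of bar 14 is beat (14−1)×4 + 4 = 56 overall.
Running totals: Am7 ends at 3, Bsus4 ends at 6, F#sus4 ends at 9, Gdim ends at 13, C#maj7 ends at 17, Dbadd9 ends at 22, C#add9 ends at 25, Db ends at 28, Csus4 ends at 32, Bsus4 ends at 34, Abm ends at 37, Ebmaj7 ends at 39, Dsus4 ends at 44, Cmaj7 ends at 49, C#m ends at 51, Abadd9 ends at 56.
Beat 56 falls within Abadd9.

Abadd9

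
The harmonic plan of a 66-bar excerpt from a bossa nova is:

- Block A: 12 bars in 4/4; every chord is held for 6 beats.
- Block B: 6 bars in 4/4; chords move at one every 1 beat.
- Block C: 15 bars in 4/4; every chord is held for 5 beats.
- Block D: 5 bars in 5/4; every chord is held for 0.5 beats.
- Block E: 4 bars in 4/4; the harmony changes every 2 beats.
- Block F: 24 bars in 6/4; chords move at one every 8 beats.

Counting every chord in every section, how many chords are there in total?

120 chords

A: 12 bars × 4 beats = 48 beats; 6 beats/chord → 8 chords.
B: 6 bars × 4 beats = 24 beats; 1 beat/chord → 24 chords.
C: 15 bars × 4 beats = 60 beats; 5 beats/chord → 12 chords.
D: 5 bars × 5 beats = 25 beats; 0.5 beats/chord → 50 chords.
E: 4 bars × 4 beats = 16 beats; 2 beats/chord → 8 chords.
F: 24 bars × 6 beats = 144 beats; 8 beats/chord → 18 chords.
Total: 8 + 24 + 12 + 50 + 8 + 18 = 120.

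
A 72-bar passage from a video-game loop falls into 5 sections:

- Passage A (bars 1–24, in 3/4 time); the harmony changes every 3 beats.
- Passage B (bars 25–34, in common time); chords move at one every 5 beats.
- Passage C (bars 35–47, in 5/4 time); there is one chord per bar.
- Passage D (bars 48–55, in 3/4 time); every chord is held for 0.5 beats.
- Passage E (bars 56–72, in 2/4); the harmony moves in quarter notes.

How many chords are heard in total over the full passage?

127 chords

A has 72 beats and chords last 3 each, so 24 chords.
B has 40 beats and chords last 5 each, so 8 chords.
C has 65 beats and chords last 5 each, so 13 chords.
D has 24 beats and chords last 0.5 each, so 48 chords.
E has 34 beats and chords last 1 each, so 34 chords.
Total: 24 + 8 + 13 + 48 + 34 = 127.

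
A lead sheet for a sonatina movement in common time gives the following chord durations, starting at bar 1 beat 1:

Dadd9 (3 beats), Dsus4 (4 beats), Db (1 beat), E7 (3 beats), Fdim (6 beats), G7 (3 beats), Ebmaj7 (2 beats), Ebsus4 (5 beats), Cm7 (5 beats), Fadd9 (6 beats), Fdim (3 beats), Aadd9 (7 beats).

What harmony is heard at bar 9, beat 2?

Beat 2 of bar 9 is beat (9−1)×4 + 2 = 34 overall.
Running totals: Dadd9 ends at 3, Dsus4 ends at 7, Db ends at 8, E7 ends at 11, Fdim ends at 17, G7 ends at 20, Ebmaj7 ends at 22, Ebsus4 ends at 27, Cm7 ends at 32, Fadd9 ends at 38.
Beat 34 falls within Fadd9.

Fadd9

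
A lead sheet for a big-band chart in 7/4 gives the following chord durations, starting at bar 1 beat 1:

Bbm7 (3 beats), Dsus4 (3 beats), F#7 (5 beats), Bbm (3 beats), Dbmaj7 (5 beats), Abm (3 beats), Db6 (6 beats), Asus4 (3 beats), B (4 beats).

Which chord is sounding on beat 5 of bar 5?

B

Beat 5 of bar 5 is beat (5−1)×7 + 5 = 33 overall.
Running totals: Bbm7 ends at 3, Dsus4 ends at 6, F#7 ends at 11, Bbm ends at 14, Dbmaj7 ends at 19, Abm ends at 22, Db6 ends at 28, Asus4 ends at 31, B ends at 35.
Beat 33 falls within B.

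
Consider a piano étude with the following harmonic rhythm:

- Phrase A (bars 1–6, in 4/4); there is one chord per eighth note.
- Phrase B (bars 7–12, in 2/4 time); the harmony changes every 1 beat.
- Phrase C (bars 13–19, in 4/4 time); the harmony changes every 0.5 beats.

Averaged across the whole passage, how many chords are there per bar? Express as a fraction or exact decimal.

116/19 chords per bar

A: 6 × 4 = 24 beats ÷ 0.5 = 48 chords.
B: 6 × 2 = 12 beats ÷ 1 = 12 chords.
C: 7 × 4 = 28 beats ÷ 0.5 = 56 chords.
Overall: 116 chords over 19 bars → 116/19 = 116/19 chords per bar.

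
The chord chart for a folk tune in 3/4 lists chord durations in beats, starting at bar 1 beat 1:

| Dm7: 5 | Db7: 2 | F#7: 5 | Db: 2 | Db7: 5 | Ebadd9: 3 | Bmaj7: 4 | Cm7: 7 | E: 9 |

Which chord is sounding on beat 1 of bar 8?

Beat 1 of bar 8 is beat (8−1)×3 + 1 = 22 overall.
Running totals: Dm7 ends at 5, Db7 ends at 7, F#7 ends at 12, Db ends at 14, Db7 ends at 19, Ebadd9 ends at 22.
Beat 22 falls within Ebadd9.

Ebadd9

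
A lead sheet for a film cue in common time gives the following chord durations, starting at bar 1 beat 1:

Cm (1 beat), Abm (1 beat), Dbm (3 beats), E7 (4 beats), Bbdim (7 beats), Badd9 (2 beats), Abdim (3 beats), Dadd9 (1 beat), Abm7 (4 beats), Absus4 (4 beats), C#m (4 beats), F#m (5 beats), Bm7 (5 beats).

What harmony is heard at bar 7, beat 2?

Abm7

Beat 2 of bar 7 is beat (7−1)×4 + 2 = 26 overall.
Running totals: Cm ends at 1, Abm ends at 2, Dbm ends at 5, E7 ends at 9, Bbdim ends at 16, Badd9 ends at 18, Abdim ends at 21, Dadd9 ends at 22, Abm7 ends at 26.
Beat 26 falls within Abm7.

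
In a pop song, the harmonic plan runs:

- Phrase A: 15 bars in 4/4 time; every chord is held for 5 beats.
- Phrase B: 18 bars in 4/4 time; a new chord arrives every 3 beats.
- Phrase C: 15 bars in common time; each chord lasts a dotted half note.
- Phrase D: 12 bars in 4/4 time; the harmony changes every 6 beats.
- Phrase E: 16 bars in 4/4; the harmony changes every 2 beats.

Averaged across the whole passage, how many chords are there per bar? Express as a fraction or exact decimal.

24/19 chords per bar

A: 15 bars of 4 beats is 60 beats; at 5 beats each that's 12 chords.
B: 18 bars of 4 beats is 72 beats; at 3 beats each that's 24 chords.
C: 15 bars of 4 beats is 60 beats; at 3 beats each that's 20 chords.
D: 12 bars of 4 beats is 48 beats; at 6 beats each that's 8 chords.
E: 16 bars of 4 beats is 64 beats; at 2 beats each that's 32 chords.
Overall: 96 chords over 76 bars → 96/76 = 24/19 chords per bar.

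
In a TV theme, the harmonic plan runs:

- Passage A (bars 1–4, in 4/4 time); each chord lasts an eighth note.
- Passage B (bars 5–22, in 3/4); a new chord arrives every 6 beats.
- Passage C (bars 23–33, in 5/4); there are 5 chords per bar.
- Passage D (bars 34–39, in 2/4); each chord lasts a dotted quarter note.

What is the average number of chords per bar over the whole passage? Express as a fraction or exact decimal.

8/3 chords per bar

A: 4 bars of 4 beats is 16 beats; at 0.5 beats each that's 32 chords.
B: 18 bars of 3 beats is 54 beats; at 6 beats each that's 9 chords.
C: 11 bars of 5 beats is 55 beats; at 1 beat each that's 55 chords.
D: 6 bars of 2 beats is 12 beats; at 1.5 beats each that's 8 chords.
Overall: 104 chords over 39 bars → 104/39 = 8/3 chords per bar.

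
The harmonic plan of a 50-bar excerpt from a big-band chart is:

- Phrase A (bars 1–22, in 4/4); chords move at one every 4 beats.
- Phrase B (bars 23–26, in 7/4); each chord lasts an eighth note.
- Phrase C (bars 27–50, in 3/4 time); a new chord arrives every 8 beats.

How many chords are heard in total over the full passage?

A has 88 beats and chords last 4 each, so 22 chords.
B has 28 beats and chords last 0.5 each, so 56 chords.
C has 72 beats and chords last 8 each, so 9 chords.
Total: 22 + 56 + 9 = 87.

87 chords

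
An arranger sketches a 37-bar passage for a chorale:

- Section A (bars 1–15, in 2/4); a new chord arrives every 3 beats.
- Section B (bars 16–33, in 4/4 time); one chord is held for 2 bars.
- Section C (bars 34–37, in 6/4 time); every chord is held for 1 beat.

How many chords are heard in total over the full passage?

43 chords

A: 15 bars × 2 beats = 30 beats; 3 beats/chord → 10 chords.
B: 18 bars × 4 beats = 72 beats; 8 beats/chord → 9 chords.
C: 4 bars × 6 beats = 24 beats; 1 beat/chord → 24 chords.
Total: 10 + 9 + 24 = 43.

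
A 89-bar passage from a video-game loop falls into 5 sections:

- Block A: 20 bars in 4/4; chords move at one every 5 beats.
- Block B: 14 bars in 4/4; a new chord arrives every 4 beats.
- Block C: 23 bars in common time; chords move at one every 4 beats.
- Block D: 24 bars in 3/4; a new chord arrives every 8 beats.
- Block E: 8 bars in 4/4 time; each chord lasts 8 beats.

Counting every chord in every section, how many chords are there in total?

A: 20·4 = 80 beats, 80/5 = 16 chords.
B: 14·4 = 56 beats, 56/4 = 14 chords.
C: 23·4 = 92 beats, 92/4 = 23 chords.
D: 24·3 = 72 beats, 72/8 = 9 chords.
E: 8·4 = 32 beats, 32/8 = 4 chords.
Total: 16 + 14 + 23 + 9 + 4 = 66.

66 chords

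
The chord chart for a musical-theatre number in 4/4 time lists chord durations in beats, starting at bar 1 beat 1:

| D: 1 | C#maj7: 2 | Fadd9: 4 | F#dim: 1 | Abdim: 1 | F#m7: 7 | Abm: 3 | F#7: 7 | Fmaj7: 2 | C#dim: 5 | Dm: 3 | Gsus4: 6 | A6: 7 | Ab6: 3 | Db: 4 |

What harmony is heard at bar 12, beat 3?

Beat 3 of bar 12 is beat (12−1)×4 + 3 = 47 overall.
Running totals: D ends at 1, C#maj7 ends at 3, Fadd9 ends at 7, F#dim ends at 8, Abdim ends at 9, F#m7 ends at 16, Abm ends at 19, F#7 ends at 26, Fmaj7 ends at 28, C#dim ends at 33, Dm ends at 36, Gsus4 ends at 42, A6 ends at 49.
Beat 47 falls within A6.

A6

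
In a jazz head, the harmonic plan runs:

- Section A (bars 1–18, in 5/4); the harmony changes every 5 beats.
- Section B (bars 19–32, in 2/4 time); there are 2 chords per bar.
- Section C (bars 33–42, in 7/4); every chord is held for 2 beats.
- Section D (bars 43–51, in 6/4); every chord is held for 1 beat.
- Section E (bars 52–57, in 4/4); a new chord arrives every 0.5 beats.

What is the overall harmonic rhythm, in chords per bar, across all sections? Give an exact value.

61/19 chords per bar

A: 18 × 5 = 90 beats ÷ 5 = 18 chords.
B: 14 × 2 = 28 beats ÷ 1 = 28 chords.
C: 10 × 7 = 70 beats ÷ 2 = 35 chords.
D: 9 × 6 = 54 beats ÷ 1 = 54 chords.
E: 6 × 4 = 24 beats ÷ 0.5 = 48 chords.
Overall: 183 chords over 57 bars → 183/57 = 61/19 chords per bar.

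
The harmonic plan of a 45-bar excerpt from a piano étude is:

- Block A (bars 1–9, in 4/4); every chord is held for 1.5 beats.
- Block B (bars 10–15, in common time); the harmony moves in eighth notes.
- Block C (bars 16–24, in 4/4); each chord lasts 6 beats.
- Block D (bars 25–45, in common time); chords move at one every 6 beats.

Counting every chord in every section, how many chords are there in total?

A: 9 bars × 4 beats = 36 beats; 1.5 beats/chord → 24 chords.
B: 6 bars × 4 beats = 24 beats; 0.5 beats/chord → 48 chords.
C: 9 bars × 4 beats = 36 beats; 6 beats/chord → 6 chords.
D: 21 bars × 4 beats = 84 beats; 6 beats/chord → 14 chords.
Total: 24 + 48 + 6 + 14 = 92.

92 chords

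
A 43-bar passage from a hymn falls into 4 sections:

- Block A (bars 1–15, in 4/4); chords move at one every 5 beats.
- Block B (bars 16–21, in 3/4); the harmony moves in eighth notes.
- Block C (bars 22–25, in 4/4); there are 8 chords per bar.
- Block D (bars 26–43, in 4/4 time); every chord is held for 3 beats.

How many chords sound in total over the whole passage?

104 chords

A: 15 bars × 4 beats = 60 beats; 5 beats/chord → 12 chords.
B: 6 bars × 3 beats = 18 beats; 0.5 beats/chord → 36 chords.
C: 4 bars × 4 beats = 16 beats; 0.5 beats/chord → 32 chords.
D: 18 bars × 4 beats = 72 beats; 3 beats/chord → 24 chords.
Total: 12 + 36 + 32 + 24 = 104.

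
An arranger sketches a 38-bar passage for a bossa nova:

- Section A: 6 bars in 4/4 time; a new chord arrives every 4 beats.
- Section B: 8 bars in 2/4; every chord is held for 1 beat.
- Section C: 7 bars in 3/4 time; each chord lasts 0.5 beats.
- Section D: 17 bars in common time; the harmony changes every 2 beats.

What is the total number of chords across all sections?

98 chords

A: 6·4 = 24 beats, 24/4 = 6 chords.
B: 8·2 = 16 beats, 16/1 = 16 chords.
C: 7·3 = 21 beats, 21/0.5 = 42 chords.
D: 17·4 = 68 beats, 68/2 = 34 chords.
Total: 6 + 16 + 42 + 34 = 98.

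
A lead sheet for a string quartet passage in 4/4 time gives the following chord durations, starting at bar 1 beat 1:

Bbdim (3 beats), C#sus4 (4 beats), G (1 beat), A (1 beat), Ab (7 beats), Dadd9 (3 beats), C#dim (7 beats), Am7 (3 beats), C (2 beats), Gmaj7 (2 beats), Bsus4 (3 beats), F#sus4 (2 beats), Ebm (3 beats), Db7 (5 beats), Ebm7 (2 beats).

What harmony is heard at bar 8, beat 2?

C

Beat 2 of bar 8 is beat (8−1)×4 + 2 = 30 overall.
Running totals: Bbdim ends at 3, C#sus4 ends at 7, G ends at 8, A ends at 9, Ab ends at 16, Dadd9 ends at 19, C#dim ends at 26, Am7 ends at 29, C ends at 31.
Beat 30 falls within C.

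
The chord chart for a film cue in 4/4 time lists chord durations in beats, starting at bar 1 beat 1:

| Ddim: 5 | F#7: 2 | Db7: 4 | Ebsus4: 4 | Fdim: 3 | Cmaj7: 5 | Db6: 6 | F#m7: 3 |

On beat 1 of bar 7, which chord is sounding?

Db6

Beat 1 of bar 7 is beat (7−1)×4 + 1 = 25 overall.
Running totals: Ddim ends at 5, F#7 ends at 7, Db7 ends at 11, Ebsus4 ends at 15, Fdim ends at 18, Cmaj7 ends at 23, Db6 ends at 29.
Beat 25 falls within Db6.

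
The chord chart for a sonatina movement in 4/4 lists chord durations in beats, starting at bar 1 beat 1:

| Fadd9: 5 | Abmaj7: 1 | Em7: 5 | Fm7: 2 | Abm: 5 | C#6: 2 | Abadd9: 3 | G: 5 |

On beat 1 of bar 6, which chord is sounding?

Beat 1 of bar 6 is beat (6−1)×4 + 1 = 21 overall.
Running totals: Fadd9 ends at 5, Abmaj7 ends at 6, Em7 ends at 11, Fm7 ends at 13, Abm ends at 18, C#6 ends at 20, Abadd9 ends at 23.
Beat 21 falls within Abadd9.

Abadd9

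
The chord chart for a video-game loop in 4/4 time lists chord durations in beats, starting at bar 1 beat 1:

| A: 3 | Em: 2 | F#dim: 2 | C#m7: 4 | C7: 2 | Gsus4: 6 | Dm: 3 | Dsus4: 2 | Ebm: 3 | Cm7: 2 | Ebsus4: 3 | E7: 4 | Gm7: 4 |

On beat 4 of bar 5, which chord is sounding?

Dm

Beat 4 of bar 5 is beat (5−1)×4 + 4 = 20 overall.
Running totals: A ends at 3, Em ends at 5, F#dim ends at 7, C#m7 ends at 11, C7 ends at 13, Gsus4 ends at 19, Dm ends at 22.
Beat 20 falls within Dm.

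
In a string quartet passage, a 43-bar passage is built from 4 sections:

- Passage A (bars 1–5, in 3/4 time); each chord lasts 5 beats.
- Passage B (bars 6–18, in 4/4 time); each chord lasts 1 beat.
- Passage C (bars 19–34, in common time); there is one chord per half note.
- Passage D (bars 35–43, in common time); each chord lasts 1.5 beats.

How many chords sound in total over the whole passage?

A has 15 beats and chords last 5 each, so 3 chords.
B has 52 beats and chords last 1 each, so 52 chords.
C has 64 beats and chords last 2 each, so 32 chords.
D has 36 beats and chords last 1.5 each, so 24 chords.
Total: 3 + 52 + 32 + 24 = 111.

111 chords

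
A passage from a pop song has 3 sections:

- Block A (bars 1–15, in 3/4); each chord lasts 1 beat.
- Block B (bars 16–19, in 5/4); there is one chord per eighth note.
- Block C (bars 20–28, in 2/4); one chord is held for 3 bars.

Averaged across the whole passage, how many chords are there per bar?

A: 15 bars of 3 beats is 45 beats; at 1 beat each that's 45 chords.
B: 4 bars of 5 beats is 20 beats; at 0.5 beats each that's 40 chords.
C: 9 bars of 2 beats is 18 beats; at 6 beats each that's 3 chords.
Overall: 88 chords over 28 bars → 88/28 = 22/7 chords per bar.

22/7 chords per bar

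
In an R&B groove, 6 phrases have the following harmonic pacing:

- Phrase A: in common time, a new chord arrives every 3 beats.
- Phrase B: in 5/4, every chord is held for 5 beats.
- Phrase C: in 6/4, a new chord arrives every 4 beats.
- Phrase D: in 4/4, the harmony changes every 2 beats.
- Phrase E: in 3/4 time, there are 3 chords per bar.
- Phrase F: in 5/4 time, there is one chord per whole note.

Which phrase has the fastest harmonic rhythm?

Phrase E

A: 4 beats/bar ÷ 3 beats/chord = 4/3 chords/bar.
B: 5 beats/bar ÷ 5 beats/chord = 1 chord/bar.
C: 6 beats/bar ÷ 4 beats/chord = 1.5 chords/bar.
D: 4 beats/bar ÷ 2 beats/chord = 2 chords/bar.
E: 3 beats/bar ÷ 1 beat/chord = 3 chords/bar.
F: 5 beats/bar ÷ 4 beats/chord = 1.25 chords/bar.
Fastest is E at 3 chords/bar.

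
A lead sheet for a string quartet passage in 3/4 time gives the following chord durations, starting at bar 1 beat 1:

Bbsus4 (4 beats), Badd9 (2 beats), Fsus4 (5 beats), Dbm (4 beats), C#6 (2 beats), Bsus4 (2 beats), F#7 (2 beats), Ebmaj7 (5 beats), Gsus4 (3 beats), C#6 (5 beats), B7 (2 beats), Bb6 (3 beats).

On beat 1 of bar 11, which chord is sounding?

Beat 1 of bar 11 is beat (11−1)×3 + 1 = 31 overall.
Running totals: Bbsus4 ends at 4, Badd9 ends at 6, Fsus4 ends at 11, Dbm ends at 15, C#6 ends at 17, Bsus4 ends at 19, F#7 ends at 21, Ebmaj7 ends at 26, Gsus4 ends at 29, C#6 ends at 34.
Beat 31 falls within C#6.

C#6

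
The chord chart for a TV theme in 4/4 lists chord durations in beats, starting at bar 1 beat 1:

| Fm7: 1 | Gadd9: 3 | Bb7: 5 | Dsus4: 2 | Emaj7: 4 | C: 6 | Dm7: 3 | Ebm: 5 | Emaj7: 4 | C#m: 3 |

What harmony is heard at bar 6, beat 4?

Dm7

Beat 4 of bar 6 is beat (6−1)×4 + 4 = 24 overall.
Running totals: Fm7 ends at 1, Gadd9 ends at 4, Bb7 ends at 9, Dsus4 ends at 11, Emaj7 ends at 15, C ends at 21, Dm7 ends at 24.
Beat 24 falls within Dm7.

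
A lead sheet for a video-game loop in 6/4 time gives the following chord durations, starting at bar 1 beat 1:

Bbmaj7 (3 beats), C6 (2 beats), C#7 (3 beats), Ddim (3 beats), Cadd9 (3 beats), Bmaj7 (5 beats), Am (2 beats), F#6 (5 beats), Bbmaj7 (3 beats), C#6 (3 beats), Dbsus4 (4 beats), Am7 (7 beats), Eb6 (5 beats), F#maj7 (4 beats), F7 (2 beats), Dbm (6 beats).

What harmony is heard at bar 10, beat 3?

Dbm

Beat 3 of bar 10 is beat (10−1)×6 + 3 = 57 overall.
Running totals: Bbmaj7 ends at 3, C6 ends at 5, C#7 ends at 8, Ddim ends at 11, Cadd9 ends at 14, Bmaj7 ends at 19, Am ends at 21, F#6 ends at 26, Bbmaj7 ends at 29, C#6 ends at 32, Dbsus4 ends at 36, Am7 ends at 43, Eb6 ends at 48, F#maj7 ends at 52, F7 ends at 54, Dbm ends at 60.
Beat 57 falls within Dbm.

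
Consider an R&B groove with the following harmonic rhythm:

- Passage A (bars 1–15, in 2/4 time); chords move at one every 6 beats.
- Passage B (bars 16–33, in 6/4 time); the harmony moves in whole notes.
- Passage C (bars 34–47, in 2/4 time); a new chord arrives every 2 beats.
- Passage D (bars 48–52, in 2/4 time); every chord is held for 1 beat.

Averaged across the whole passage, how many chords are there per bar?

14/13 chords per bar

A: 15 bars of 2 beats is 30 beats; at 6 beats each that's 5 chords.
B: 18 bars of 6 beats is 108 beats; at 4 beats each that's 27 chords.
C: 14 bars of 2 beats is 28 beats; at 2 beats each that's 14 chords.
D: 5 bars of 2 beats is 10 beats; at 1 beat each that's 10 chords.
Overall: 56 chords over 52 bars → 56/52 = 14/13 chords per bar.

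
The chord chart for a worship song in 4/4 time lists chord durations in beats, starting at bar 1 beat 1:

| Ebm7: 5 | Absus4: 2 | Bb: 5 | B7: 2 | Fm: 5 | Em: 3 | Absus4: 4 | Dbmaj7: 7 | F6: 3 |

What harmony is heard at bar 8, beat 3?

Beat 3 of bar 8 is beat (8−1)×4 + 3 = 31 overall.
Running totals: Ebm7 ends at 5, Absus4 ends at 7, Bb ends at 12, B7 ends at 14, Fm ends at 19, Em ends at 22, Absus4 ends at 26, Dbmaj7 ends at 33.
Beat 31 falls within Dbmaj7.

Dbmaj7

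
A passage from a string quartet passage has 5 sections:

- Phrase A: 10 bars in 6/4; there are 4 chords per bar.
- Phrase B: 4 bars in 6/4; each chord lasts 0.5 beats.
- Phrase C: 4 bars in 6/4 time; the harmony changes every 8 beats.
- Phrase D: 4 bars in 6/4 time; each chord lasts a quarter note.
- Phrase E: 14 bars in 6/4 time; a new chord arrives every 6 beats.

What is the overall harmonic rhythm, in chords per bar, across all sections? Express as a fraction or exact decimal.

A: 10 × 6 = 60 beats ÷ 1.5 = 40 chords.
B: 4 × 6 = 24 beats ÷ 0.5 = 48 chords.
C: 4 × 6 = 24 beats ÷ 8 = 3 chords.
D: 4 × 6 = 24 beats ÷ 1 = 24 chords.
E: 14 × 6 = 84 beats ÷ 6 = 14 chords.
Overall: 129 chords over 36 bars → 129/36 = 43/12 chords per bar.

43/12 chords per bar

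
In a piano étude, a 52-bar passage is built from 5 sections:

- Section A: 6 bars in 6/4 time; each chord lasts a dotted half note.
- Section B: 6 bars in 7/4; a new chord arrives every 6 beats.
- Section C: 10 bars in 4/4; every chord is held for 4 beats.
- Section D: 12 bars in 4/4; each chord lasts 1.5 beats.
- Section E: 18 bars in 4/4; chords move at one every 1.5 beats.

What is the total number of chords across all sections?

A: 6·6 = 36 beats, 36/3 = 12 chords.
B: 6·7 = 42 beats, 42/6 = 7 chords.
C: 10·4 = 40 beats, 40/4 = 10 chords.
D: 12·4 = 48 beats, 48/1.5 = 32 chords.
E: 18·4 = 72 beats, 72/1.5 = 48 chords.
Total: 12 + 7 + 10 + 32 + 48 = 109.

109 chords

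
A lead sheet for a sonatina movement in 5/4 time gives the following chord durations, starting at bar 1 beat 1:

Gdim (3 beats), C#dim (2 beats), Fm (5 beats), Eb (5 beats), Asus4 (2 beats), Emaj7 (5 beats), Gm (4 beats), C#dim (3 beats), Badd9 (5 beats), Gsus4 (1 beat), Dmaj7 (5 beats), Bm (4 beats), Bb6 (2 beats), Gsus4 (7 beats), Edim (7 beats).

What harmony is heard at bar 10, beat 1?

Bb6

Beat 1 of bar 10 is beat (10−1)×5 + 1 = 46 overall.
Running totals: Gdim ends at 3, C#dim ends at 5, Fm ends at 10, Eb ends at 15, Asus4 ends at 17, Emaj7 ends at 22, Gm ends at 26, C#dim ends at 29, Badd9 ends at 34, Gsus4 ends at 35, Dmaj7 ends at 40, Bm ends at 44, Bb6 ends at 46.
Beat 46 falls within Bb6.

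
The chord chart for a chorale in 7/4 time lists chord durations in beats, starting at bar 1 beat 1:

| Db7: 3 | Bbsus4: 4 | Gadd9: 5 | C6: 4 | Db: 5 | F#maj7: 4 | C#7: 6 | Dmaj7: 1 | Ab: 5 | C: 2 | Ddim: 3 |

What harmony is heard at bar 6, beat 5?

Beat 5 of bar 6 is beat (6−1)×7 + 5 = 40 overall.
Running totals: Db7 ends at 3, Bbsus4 ends at 7, Gadd9 ends at 12, C6 ends at 16, Db ends at 21, F#maj7 ends at 25, C#7 ends at 31, Dmaj7 ends at 32, Ab ends at 37, C ends at 39, Ddim ends at 42.
Beat 40 falls within Ddim.

Ddim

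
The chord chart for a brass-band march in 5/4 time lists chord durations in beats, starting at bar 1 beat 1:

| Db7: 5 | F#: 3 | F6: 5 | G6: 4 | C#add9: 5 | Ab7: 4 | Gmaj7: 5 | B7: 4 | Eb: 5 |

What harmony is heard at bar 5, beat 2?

C#add9

Beat 2 of bar 5 is beat (5−1)×5 + 2 = 22 overall.
Running totals: Db7 ends at 5, F# ends at 8, F6 ends at 13, G6 ends at 17, C#add9 ends at 22.
Beat 22 falls within C#add9.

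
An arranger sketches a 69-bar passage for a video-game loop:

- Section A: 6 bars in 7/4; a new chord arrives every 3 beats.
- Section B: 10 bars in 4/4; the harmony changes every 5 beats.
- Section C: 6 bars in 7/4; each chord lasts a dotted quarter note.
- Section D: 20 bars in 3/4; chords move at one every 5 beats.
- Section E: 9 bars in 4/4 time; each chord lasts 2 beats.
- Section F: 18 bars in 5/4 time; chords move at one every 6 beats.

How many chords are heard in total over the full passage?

95 chords

A: 6 bars × 7 beats = 42 beats; 3 beats/chord → 14 chords.
B: 10 bars × 4 beats = 40 beats; 5 beats/chord → 8 chords.
C: 6 bars × 7 beats = 42 beats; 1.5 beats/chord → 28 chords.
D: 20 bars × 3 beats = 60 beats; 5 beats/chord → 12 chords.
E: 9 bars × 4 beats = 36 beats; 2 beats/chord → 18 chords.
F: 18 bars × 5 beats = 90 beats; 6 beats/chord → 15 chords.
Total: 14 + 8 + 28 + 12 + 18 + 15 = 95.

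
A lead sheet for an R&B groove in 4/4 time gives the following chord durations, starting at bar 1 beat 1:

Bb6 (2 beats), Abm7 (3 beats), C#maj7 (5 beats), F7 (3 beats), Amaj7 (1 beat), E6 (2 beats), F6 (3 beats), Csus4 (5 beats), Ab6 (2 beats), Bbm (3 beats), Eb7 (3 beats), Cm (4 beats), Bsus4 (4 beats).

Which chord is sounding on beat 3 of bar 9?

Cm

Beat 3 of bar 9 is beat (9−1)×4 + 3 = 35 overall.
Running totals: Bb6 ends at 2, Abm7 ends at 5, C#maj7 ends at 10, F7 ends at 13, Amaj7 ends at 14, E6 ends at 16, F6 ends at 19, Csus4 ends at 24, Ab6 ends at 26, Bbm ends at 29, Eb7 ends at 32, Cm ends at 36.
Beat 35 falls within Cm.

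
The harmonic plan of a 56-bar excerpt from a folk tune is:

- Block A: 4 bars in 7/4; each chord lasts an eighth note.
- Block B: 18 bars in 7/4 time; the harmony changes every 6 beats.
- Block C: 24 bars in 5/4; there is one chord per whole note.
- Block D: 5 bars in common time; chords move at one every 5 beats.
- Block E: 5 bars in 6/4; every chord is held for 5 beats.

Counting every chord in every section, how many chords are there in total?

117 chords

A: 4·7 = 28 beats, 28/0.5 = 56 chords.
B: 18·7 = 126 beats, 126/6 = 21 chords.
C: 24·5 = 120 beats, 120/4 = 30 chords.
D: 5·4 = 20 beats, 20/5 = 4 chords.
E: 5·6 = 30 beats, 30/5 = 6 chords.
Total: 56 + 21 + 30 + 4 + 6 = 117.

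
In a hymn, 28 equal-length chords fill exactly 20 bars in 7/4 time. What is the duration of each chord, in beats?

20 bars × 7 beats/bar = 140 beats total.
140 beats ÷ 28 chords = 5 beats per chord.

5 beats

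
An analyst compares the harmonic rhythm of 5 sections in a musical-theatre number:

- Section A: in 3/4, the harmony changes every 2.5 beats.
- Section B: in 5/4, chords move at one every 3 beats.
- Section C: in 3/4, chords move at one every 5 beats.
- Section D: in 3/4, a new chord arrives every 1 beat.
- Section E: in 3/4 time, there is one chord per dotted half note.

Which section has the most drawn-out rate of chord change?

A: each chord is 2.5 beats in 3/4, so 1.2 per bar.
B: each chord is 3 beats in 5/4, so 5/3 per bar.
C: each chord is 5 beats in 3/4, so 0.6 per bar.
D: each chord is 1 beat in 3/4, so 3 per bar.
E: each chord is 3 beats in 3/4, so 1 per bar.
Slowest is C at 0.6 chords/bar.

Section C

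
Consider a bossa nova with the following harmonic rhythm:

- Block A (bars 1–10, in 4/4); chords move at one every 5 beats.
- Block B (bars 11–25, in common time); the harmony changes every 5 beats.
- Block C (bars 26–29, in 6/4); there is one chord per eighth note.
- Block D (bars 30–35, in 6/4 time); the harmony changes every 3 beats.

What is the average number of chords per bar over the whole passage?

A: 10 bars of 4 beats is 40 beats; at 5 beats each that's 8 chords.
B: 15 bars of 4 beats is 60 beats; at 5 beats each that's 12 chords.
C: 4 bars of 6 beats is 24 beats; at 0.5 beats each that's 48 chords.
D: 6 bars of 6 beats is 36 beats; at 3 beats each that's 12 chords.
Overall: 80 chords over 35 bars → 80/35 = 16/7 chords per bar.

16/7 chords per bar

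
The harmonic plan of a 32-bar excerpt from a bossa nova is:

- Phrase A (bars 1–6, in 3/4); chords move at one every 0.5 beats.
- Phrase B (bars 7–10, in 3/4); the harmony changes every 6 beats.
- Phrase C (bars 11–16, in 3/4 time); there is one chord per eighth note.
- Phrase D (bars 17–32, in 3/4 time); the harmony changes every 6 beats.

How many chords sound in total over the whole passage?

82 chords

A: 6·3 = 18 beats, 18/0.5 = 36 chords.
B: 4·3 = 12 beats, 12/6 = 2 chords.
C: 6·3 = 18 beats, 18/0.5 = 36 chords.
D: 16·3 = 48 beats, 48/6 = 8 chords.
Total: 36 + 2 + 36 + 8 = 82.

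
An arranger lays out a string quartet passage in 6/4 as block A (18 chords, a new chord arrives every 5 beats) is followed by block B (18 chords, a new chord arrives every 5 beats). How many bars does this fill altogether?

A: 18 × 5 = 90 beats = 15 bars.
B: 18 × 5 = 90 beats = 15 bars.
Total: 15 + 15 = 30 bars.

30 bars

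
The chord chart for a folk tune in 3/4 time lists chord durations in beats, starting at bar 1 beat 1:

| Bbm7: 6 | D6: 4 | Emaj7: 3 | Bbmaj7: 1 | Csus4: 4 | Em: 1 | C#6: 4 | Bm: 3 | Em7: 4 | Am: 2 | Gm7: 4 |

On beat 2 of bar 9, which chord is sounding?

Beat 2 of bar 9 is beat (9−1)×3 + 2 = 26 overall.
Running totals: Bbm7 ends at 6, D6 ends at 10, Emaj7 ends at 13, Bbmaj7 ends at 14, Csus4 ends at 18, Em ends at 19, C#6 ends at 23, Bm ends at 26.
Beat 26 falls within Bm.

Bm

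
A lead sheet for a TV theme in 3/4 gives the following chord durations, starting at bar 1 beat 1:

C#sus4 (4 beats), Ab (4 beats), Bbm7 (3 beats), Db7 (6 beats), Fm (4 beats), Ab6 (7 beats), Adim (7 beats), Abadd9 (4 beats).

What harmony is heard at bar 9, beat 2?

Beat 2 of bar 9 is beat (9−1)×3 + 2 = 26 overall.
Running totals: C#sus4 ends at 4, Ab ends at 8, Bbm7 ends at 11, Db7 ends at 17, Fm ends at 21, Ab6 ends at 28.
Beat 26 falls within Ab6.

Ab6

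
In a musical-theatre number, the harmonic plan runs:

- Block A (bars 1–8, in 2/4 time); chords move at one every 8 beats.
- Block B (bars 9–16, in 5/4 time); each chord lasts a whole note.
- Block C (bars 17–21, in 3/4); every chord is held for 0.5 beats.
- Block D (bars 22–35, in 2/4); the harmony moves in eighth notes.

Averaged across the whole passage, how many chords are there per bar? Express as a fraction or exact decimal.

2.8 chords per bar

A: 8 bars of 2 beats is 16 beats; at 8 beats each that's 2 chords.
B: 8 bars of 5 beats is 40 beats; at 4 beats each that's 10 chords.
C: 5 bars of 3 beats is 15 beats; at 0.5 beats each that's 30 chords.
D: 14 bars of 2 beats is 28 beats; at 0.5 beats each that's 56 chords.
Overall: 98 chords over 35 bars → 98/35 = 2.8 chords per bar.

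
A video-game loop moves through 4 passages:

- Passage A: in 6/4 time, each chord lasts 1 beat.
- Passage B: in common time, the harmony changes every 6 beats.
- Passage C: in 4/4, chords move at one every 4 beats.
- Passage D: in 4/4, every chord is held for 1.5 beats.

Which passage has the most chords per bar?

Passage A

A: 6 beats/bar ÷ 1 beat/chord = 6 chords/bar.
B: 4 beats/bar ÷ 6 beats/chord = 2/3 chords/bar.
C: 4 beats/bar ÷ 4 beats/chord = 1 chord/bar.
D: 4 beats/bar ÷ 1.5 beats/chord = 8/3 chords/bar.
Fastest is A at 6 chords/bar.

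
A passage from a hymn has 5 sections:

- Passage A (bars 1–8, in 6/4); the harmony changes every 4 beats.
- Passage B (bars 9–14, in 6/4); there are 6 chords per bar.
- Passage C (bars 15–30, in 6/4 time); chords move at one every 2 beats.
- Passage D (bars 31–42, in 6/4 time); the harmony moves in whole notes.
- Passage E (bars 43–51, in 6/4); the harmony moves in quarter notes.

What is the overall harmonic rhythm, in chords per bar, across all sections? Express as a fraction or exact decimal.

56/17 chords per bar

A: 8 bars of 6 beats is 48 beats; at 4 beats each that's 12 chords.
B: 6 bars of 6 beats is 36 beats; at 1 beat each that's 36 chords.
C: 16 bars of 6 beats is 96 beats; at 2 beats each that's 48 chords.
D: 12 bars of 6 beats is 72 beats; at 4 beats each that's 18 chords.
E: 9 bars of 6 beats is 54 beats; at 1 beat each that's 54 chords.
Overall: 168 chords over 51 bars → 168/51 = 56/17 chords per bar.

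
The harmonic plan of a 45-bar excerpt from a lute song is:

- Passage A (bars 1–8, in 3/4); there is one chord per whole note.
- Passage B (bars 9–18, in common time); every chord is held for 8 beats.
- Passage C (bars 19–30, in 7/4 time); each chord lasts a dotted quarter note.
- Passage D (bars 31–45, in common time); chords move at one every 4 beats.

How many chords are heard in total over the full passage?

A: 8 bars × 3 beats = 24 beats; 4 beats/chord → 6 chords.
B: 10 bars × 4 beats = 40 beats; 8 beats/chord → 5 chords.
C: 12 bars × 7 beats = 84 beats; 1.5 beats/chord → 56 chords.
D: 15 bars × 4 beats = 60 beats; 4 beats/chord → 15 chords.
Total: 6 + 5 + 56 + 15 = 82.

82 chords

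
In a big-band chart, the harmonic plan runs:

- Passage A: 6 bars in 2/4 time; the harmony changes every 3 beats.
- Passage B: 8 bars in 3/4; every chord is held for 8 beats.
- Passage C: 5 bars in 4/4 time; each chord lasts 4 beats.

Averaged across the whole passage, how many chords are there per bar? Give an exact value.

12/19 chords per bar

A: 6 × 2 = 12 beats ÷ 3 = 4 chords.
B: 8 × 3 = 24 beats ÷ 8 = 3 chords.
C: 5 × 4 = 20 beats ÷ 4 = 5 chords.
Overall: 12 chords over 19 bars → 12/19 = 12/19 chords per bar.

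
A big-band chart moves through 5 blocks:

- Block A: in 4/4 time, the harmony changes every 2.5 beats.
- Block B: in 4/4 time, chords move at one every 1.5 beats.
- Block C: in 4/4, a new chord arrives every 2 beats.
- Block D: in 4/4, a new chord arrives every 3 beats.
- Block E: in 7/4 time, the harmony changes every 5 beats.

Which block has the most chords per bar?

A: 4 beats/bar ÷ 2.5 beats/chord = 1.6 chords/bar.
B: 4 beats/bar ÷ 1.5 beats/chord = 8/3 chords/bar.
C: 4 beats/bar ÷ 2 beats/chord = 2 chords/bar.
D: 4 beats/bar ÷ 3 beats/chord = 4/3 chords/bar.
E: 7 beats/bar ÷ 5 beats/chord = 1.4 chords/bar.
Fastest is B at 8/3 chords/bar.

Block B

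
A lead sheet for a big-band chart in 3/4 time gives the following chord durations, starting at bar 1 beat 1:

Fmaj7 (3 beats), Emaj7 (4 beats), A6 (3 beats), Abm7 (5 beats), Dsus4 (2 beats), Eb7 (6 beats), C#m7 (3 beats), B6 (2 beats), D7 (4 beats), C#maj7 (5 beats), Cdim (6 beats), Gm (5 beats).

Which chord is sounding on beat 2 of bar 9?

Beat 2 of bar 9 is beat (9−1)×3 + 2 = 26 overall.
Running totals: Fmaj7 ends at 3, Emaj7 ends at 7, A6 ends at 10, Abm7 ends at 15, Dsus4 ends at 17, Eb7 ends at 23, C#m7 ends at 26.
Beat 26 falls within C#m7.

C#m7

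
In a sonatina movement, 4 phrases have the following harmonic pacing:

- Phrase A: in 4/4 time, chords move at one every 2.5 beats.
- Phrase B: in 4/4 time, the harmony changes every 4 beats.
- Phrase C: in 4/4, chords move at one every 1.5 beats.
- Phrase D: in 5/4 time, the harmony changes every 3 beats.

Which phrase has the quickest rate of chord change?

Phrase C

A: 4/2.5 = 1.6 chords/bar.
B: 4/4 = 1 chord/bar.
C: 4/1.5 = 8/3 chords/bar.
D: 5/3 = 5/3 chords/bar.
Fastest is C at 8/3 chords/bar.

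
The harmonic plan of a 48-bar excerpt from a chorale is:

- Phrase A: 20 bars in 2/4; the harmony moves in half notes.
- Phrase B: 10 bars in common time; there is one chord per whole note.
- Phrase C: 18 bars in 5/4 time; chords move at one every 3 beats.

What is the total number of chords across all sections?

60 chords

A has 40 beats and chords last 2 each, so 20 chords.
B has 40 beats and chords last 4 each, so 10 chords.
C has 90 beats and chords last 3 each, so 30 chords.
Total: 20 + 10 + 30 = 60.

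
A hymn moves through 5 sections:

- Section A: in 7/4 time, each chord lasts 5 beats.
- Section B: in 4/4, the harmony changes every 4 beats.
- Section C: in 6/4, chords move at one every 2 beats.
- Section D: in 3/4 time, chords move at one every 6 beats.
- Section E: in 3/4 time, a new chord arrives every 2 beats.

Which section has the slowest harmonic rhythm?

A: each chord is 5 beats in 7/4, so 1.4 per bar.
B: each chord is 4 beats in 4/4, so 1 per bar.
C: each chord is 2 beats in 6/4, so 3 per bar.
D: each chord is 6 beats in 3/4, so 0.5 per bar.
E: each chord is 2 beats in 3/4, so 1.5 per bar.
Slowest is D at 0.5 chords/bar.

Section D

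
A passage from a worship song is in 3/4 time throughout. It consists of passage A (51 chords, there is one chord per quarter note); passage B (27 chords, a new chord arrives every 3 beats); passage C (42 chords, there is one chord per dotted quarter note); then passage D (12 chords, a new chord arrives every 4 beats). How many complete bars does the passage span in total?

A: 51 × 1 = 51 beats = 17 bars.
B: 27 × 3 = 81 beats = 27 bars.
C: 42 × 1.5 = 63 beats = 21 bars.
D: 12 × 4 = 48 beats = 16 bars.
Total: 17 + 27 + 21 + 16 = 81 bars.

81 bars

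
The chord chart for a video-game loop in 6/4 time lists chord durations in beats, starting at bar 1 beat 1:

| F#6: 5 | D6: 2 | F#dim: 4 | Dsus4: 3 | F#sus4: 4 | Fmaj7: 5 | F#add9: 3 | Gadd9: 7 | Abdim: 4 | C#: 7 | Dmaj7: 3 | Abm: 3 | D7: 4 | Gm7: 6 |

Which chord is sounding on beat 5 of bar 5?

Gadd9

Beat 5 of bar 5 is beat (5−1)×6 + 5 = 29 overall.
Running totals: F#6 ends at 5, D6 ends at 7, F#dim ends at 11, Dsus4 ends at 14, F#sus4 ends at 18, Fmaj7 ends at 23, F#add9 ends at 26, Gadd9 ends at 33.
Beat 29 falls within Gadd9.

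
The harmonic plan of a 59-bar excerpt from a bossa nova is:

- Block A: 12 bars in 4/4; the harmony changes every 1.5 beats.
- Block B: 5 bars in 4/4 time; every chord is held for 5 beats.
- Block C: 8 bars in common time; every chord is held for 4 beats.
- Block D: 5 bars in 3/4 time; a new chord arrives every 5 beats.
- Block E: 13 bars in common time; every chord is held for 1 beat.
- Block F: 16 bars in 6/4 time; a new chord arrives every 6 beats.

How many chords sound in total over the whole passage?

A has 48 beats and chords last 1.5 each, so 32 chords.
B has 20 beats and chords last 5 each, so 4 chords.
C has 32 beats and chords last 4 each, so 8 chords.
D has 15 beats and chords last 5 each, so 3 chords.
E has 52 beats and chords last 1 each, so 52 chords.
F has 96 beats and chords last 6 each, so 16 chords.
Total: 32 + 4 + 8 + 3 + 52 + 16 = 115.

115 chords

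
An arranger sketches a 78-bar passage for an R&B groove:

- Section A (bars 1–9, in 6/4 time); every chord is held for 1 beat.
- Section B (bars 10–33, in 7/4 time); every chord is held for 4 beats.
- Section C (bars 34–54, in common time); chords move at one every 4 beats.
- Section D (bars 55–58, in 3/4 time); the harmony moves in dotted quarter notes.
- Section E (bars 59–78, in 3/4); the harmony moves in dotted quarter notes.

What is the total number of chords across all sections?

165 chords

A has 54 beats and chords last 1 each, so 54 chords.
B has 168 beats and chords last 4 each, so 42 chords.
C has 84 beats and chords last 4 each, so 21 chords.
D has 12 beats and chords last 1.5 each, so 8 chords.
E has 60 beats and chords last 1.5 each, so 40 chords.
Total: 54 + 42 + 21 + 8 + 40 = 165.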